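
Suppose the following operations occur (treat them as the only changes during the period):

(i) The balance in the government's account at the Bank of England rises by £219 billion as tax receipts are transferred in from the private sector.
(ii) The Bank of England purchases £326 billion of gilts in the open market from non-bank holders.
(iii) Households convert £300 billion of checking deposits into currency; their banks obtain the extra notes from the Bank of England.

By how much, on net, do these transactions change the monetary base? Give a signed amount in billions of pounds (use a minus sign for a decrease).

+£107 billion

Government account inflow £219 billion: reserves shift to a non-base liability → −£219B.
Asset purchase (from non-banks) £326 billion: Bank of England balance sheet expands → +£326B.
Currency withdrawal £300 billion: just a shift between currency and reserves — both are base money → 0.
Net: −219 + 326 + 0 = +£107 billion.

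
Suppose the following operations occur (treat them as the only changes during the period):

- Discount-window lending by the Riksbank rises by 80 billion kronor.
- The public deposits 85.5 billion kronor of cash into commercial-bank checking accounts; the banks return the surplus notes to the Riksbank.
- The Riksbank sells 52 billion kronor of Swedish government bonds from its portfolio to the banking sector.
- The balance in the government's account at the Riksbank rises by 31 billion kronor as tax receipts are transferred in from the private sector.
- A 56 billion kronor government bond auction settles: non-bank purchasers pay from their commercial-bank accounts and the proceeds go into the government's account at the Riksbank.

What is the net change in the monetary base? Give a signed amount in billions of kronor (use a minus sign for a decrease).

-59 billion

Discount-window loan 80 billion kronor: Riksbank balance sheet expands → +80B.
Currency deposit 85.5 billion kronor: just a shift between currency and reserves — both are base money → 0.
OMO sale (to banks) 52 billion kronor: Riksbank balance sheet contracts → −52B.
Government account inflow 31 billion kronor: reserves shift to a non-base liability → −31B.
Government account inflow 56 billion kronor: reserves shift to a non-base liability → −56B.
Net: 80 + 0 − 52 − 31 − 56 = -59 billion.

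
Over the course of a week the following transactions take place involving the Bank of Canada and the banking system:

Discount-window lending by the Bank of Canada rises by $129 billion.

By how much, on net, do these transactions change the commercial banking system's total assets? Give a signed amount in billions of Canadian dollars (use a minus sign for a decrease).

+$129 billion

Bank of Canada balance sheet:
  Assets:      Loans to banks +$129B
  Liabilities: Bank reserves +$129B
Commercial banking system:
  Assets:      Reserves at CB +$129B
  Liabilities: Borrowings from CB +$129B
Change in total bank assets = +$129 billion.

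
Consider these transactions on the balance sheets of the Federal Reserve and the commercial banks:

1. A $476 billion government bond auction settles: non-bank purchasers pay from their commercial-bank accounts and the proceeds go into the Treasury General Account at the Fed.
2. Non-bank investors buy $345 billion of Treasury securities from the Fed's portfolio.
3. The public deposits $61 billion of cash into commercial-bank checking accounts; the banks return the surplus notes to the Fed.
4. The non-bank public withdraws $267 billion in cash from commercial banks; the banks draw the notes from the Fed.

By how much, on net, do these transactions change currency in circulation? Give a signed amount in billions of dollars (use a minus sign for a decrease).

+$206 billion

Government account inflow $476 billion: no currency enters or leaves circulation → 0.
Asset sale (to non-banks) $345 billion: no currency enters or leaves circulation → 0.
Currency deposit $61 billion: notes return to the central bank → −$61B.
Currency withdrawal $267 billion: notes leave the central bank → +$267B.
Net: 0 + 0 − 61 + 267 = +$206 billion.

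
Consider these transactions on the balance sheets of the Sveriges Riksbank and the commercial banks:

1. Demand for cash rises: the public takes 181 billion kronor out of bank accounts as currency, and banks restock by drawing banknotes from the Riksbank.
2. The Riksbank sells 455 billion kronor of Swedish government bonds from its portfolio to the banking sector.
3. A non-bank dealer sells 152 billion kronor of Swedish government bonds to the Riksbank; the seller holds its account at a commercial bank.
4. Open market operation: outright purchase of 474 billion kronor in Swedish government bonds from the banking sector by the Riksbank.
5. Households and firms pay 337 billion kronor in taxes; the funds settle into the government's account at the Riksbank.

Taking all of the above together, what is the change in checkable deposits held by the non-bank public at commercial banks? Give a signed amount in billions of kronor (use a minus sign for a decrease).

-366 billion

Currency withdrawal 181 billion kronor: non-bank counterparties' bank balances fall → −181B.
OMO sale (to banks) 455 billion kronor: the counterparty is a bank, so public deposits are unchanged → 0.
Asset purchase (from non-banks) 152 billion kronor: non-bank counterparties' bank balances rise → +152B.
OMO purchase (from banks) 474 billion kronor: the counterparty is a bank, so public deposits are unchanged → 0.
Government account inflow 337 billion kronor: non-bank counterparties' bank balances fall → −337B.
Net: −181 + 0 + 152 + 0 − 337 = -366 billion.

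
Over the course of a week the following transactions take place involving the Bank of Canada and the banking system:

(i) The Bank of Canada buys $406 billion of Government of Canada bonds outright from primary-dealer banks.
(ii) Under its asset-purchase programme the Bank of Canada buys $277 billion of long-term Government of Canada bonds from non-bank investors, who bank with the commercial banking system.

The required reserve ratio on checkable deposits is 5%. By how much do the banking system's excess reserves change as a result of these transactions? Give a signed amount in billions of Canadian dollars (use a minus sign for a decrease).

+$669.15 billion

OMO purchase (from banks) $406 billion: reserves +$406B, deposits 0.
Asset purchase (from non-banks) $277 billion: reserves +$277B, deposits +$277B.
Totals: Δreserves = +$683B, Δdeposits = +$277B.
Δrequired reserves = 5% × +$277B = +$13.85B.
Δexcess reserves = Δreserves − Δrequired = +$683B − (+$13.85B) = +$669.15 billion.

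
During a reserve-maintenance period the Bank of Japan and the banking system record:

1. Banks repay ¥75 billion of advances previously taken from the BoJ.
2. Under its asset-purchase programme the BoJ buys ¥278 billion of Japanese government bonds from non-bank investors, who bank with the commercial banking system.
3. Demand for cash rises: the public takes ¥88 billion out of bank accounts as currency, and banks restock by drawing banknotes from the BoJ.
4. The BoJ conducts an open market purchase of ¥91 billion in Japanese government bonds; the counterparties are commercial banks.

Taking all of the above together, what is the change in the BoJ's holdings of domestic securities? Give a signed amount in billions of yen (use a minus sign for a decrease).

Discount-window repayment ¥75 billion: the BoJ's securities portfolio is untouched → 0.
Asset purchase (from non-banks) ¥278 billion: securities added to the BoJ's portfolio → +¥278B.
Currency withdrawal ¥88 billion: the BoJ's securities portfolio is untouched → 0.
OMO purchase (from banks) ¥91 billion: securities added to the BoJ's portfolio → +¥91B.
Net: 0 + 278 + 0 + 91 = +¥369 billion.

+¥369 billion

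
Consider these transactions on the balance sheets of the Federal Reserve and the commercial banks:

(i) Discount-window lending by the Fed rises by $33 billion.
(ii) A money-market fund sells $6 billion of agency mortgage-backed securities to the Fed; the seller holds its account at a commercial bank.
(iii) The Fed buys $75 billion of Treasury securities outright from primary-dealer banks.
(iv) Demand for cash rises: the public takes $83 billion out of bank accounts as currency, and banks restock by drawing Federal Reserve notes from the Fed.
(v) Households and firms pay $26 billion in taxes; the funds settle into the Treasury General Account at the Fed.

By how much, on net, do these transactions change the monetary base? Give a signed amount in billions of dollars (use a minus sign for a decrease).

+$88 billion

Fed balance sheet:
  Assets:      Securities +$81B, Loans to banks +$33B
  Liabilities: Bank reserves +$5B, Currency in circulation +$83B, Government deposits +$26B
Commercial banking system:
  Assets:      Reserves at CB +$5B, Securities −$75B
  Liabilities: Checkable deposits −$103B, Borrowings from CB +$33B
Monetary base = currency + reserves: +$83B + (+$5B) = +$88 billion.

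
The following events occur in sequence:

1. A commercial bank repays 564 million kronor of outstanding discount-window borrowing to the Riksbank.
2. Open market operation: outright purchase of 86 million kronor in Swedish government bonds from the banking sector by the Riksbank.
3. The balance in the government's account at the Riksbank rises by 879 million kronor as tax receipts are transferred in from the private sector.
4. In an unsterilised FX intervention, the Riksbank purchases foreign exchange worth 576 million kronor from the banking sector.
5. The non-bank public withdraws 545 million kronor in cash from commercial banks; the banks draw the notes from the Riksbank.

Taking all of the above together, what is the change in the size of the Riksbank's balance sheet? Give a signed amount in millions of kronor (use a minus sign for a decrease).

Discount-window repayment 564 million kronor: a Riksbank asset is shed → −564M.
OMO purchase (from banks) 86 million kronor: a Riksbank asset is acquired → +86M.
Government account inflow 879 million kronor: only the composition of liabilities changes → 0.
FX purchase 576 million kronor: a Riksbank asset is acquired → +576M.
Currency withdrawal 545 million kronor: only the composition of liabilities changes → 0.
Net: −564 + 86 + 0 + 576 + 0 = +98 million.

+98 million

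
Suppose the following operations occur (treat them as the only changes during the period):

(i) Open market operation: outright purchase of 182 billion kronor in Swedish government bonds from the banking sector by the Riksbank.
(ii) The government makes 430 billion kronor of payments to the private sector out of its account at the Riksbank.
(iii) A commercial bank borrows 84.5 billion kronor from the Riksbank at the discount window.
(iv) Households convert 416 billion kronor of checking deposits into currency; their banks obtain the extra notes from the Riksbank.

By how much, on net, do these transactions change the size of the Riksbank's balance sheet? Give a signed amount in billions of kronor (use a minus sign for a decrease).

+266.5 billion

OMO purchase (from banks) 182 billion kronor: a Riksbank asset is acquired → +182B.
Government spending 430 billion kronor: only the composition of liabilities changes → 0.
Discount-window loan 84.5 billion kronor: a Riksbank asset is acquired → +84.5B.
Currency withdrawal 416 billion kronor: only the composition of liabilities changes → 0.
Net: 182 + 0 + 84.5 + 0 = +266.5 billion.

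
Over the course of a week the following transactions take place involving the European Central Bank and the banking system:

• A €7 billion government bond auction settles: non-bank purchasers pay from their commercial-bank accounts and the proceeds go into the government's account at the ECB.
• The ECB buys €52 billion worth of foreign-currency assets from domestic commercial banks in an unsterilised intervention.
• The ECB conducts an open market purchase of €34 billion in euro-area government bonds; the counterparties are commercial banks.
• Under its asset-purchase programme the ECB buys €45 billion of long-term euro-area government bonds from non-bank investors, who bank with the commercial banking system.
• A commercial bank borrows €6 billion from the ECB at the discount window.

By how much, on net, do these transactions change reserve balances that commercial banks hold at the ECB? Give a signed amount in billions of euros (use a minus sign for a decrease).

+€130 billion

ECB balance sheet:
  Assets:      Securities +€79B, Loans to banks +€6B, Foreign assets +€52B
  Liabilities: Bank reserves +€130B, Government deposits +€7B
So the change in reserve balances that commercial banks hold at the ECB is +€130 billion.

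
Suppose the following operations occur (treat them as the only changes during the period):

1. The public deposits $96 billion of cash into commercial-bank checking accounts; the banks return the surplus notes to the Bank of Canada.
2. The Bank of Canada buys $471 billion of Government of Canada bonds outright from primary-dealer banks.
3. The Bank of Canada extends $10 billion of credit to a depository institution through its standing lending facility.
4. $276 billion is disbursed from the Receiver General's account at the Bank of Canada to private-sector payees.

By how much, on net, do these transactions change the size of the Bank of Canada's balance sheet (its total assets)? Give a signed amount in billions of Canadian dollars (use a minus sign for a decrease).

Bank of Canada balance sheet:
  Assets:      Securities +$471B, Loans to banks +$10B
  Liabilities: Bank reserves +$853B, Currency in circulation −$96B, Government deposits −$276B
Commercial banking system:
  Assets:      Reserves at CB +$853B, Securities −$471B
  Liabilities: Checkable deposits +$372B, Borrowings from CB +$10B
Change in total Bank of Canada assets = +$481 billion.

+$481 billion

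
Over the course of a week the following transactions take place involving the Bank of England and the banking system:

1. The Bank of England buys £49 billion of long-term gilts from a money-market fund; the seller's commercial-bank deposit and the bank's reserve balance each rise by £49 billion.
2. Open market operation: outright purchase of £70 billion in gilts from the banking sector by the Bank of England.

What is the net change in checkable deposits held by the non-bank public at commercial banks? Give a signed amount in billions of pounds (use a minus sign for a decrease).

Bank of England balance sheet:
  Assets:      Securities +£119B
  Liabilities: Bank reserves +£119B
Commercial banking system:
  Assets:      Reserves at CB +£119B, Securities −£70B
  Liabilities: Checkable deposits +£49B
So the change in checkable deposits held by the non-bank public at commercial banks is +£49 billion.

+£49 billion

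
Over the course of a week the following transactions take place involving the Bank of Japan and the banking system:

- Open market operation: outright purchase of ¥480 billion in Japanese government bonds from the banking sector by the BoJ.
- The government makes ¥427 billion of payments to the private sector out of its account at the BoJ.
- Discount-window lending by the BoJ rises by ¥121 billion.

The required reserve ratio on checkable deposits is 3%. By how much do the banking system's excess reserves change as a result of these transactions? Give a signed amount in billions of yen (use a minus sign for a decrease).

OMO purchase (from banks) ¥480 billion: reserves +¥480B, deposits 0.
Government spending ¥427 billion: reserves +¥427B, deposits +¥427B.
Discount-window loan ¥121 billion: reserves +¥121B, deposits 0.
Totals: Δreserves = +¥1028B, Δdeposits = +¥427B.
Δrequired reserves = 3% × +¥427B = +¥12.81B.
Δexcess reserves = Δreserves − Δrequired = +¥1028B − (+¥12.81B) = +¥1015.19 billion.

+¥1015.19 billion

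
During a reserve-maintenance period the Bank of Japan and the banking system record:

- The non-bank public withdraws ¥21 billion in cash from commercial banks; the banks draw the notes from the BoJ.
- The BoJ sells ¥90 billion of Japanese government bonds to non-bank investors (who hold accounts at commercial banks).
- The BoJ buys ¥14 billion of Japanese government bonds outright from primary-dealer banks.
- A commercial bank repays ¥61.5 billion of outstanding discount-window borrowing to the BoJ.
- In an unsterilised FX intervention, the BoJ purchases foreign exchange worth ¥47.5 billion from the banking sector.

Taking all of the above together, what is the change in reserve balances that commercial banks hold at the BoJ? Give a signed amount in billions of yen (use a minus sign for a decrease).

Currency withdrawal ¥21 billion: banks swap reserves for currency → −¥21B.
Asset sale (to non-banks) ¥90 billion: the non-bank buyers' banks settle from reserves → −¥90B.
OMO purchase (from banks) ¥14 billion: the BoJ pays by crediting reserve accounts → +¥14B.
Discount-window repayment ¥61.5 billion: repayment is debited from reserves → −¥61.5B.
FX purchase ¥47.5 billion: the BoJ pays by crediting reserve accounts → +¥47.5B.
Net: −21 − 90 + 14 − 61.5 + 47.5 = -¥111 billion.

-¥111 billion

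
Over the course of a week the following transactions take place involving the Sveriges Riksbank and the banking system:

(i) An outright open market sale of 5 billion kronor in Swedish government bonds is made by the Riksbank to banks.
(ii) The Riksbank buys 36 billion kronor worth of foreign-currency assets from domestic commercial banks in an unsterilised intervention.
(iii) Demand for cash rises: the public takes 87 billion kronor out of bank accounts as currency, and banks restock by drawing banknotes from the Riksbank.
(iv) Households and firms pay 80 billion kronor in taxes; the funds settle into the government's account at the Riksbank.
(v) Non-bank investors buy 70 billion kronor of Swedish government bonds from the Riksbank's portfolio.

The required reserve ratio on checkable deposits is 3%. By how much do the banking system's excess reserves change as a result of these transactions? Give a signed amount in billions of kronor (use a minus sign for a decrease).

-198.89 billion

OMO sale (to banks) 5 billion kronor: reserves −5B, deposits 0.
FX purchase 36 billion kronor: reserves +36B, deposits 0.
Currency withdrawal 87 billion kronor: reserves −87B, deposits −87B.
Government account inflow 80 billion kronor: reserves −80B, deposits −80B.
Asset sale (to non-banks) 70 billion kronor: reserves −70B, deposits −70B.
Totals: Δreserves = −206B, Δdeposits = −237B.
Δrequired reserves = 3% × −237B = −7.11B.
Δexcess reserves = Δreserves − Δrequired = −206B − (−7.11B) = -198.89 billion.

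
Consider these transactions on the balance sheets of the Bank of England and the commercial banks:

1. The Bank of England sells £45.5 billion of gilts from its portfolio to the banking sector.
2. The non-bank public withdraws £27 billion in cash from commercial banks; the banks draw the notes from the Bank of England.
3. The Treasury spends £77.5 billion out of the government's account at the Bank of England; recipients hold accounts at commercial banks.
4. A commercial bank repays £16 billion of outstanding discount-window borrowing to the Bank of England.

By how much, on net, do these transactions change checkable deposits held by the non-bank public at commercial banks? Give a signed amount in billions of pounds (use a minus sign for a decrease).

OMO sale (to banks) £45.5 billion: the counterparty is a bank, so public deposits are unchanged → 0.
Currency withdrawal £27 billion: non-bank counterparties' bank balances fall → −£27B.
Government spending £77.5 billion: non-bank counterparties' bank balances rise → +£77.5B.
Discount-window repayment £16 billion: the counterparty is a bank, so public deposits are unchanged → 0.
Net: 0 − 27 + 77.5 + 0 = +£50.5 billion.

+£50.5 billion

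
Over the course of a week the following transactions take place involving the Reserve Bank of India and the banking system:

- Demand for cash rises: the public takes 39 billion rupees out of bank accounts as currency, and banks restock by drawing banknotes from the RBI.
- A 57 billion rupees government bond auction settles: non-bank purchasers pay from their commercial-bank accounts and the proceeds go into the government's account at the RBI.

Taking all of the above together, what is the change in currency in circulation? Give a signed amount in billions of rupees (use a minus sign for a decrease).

RBI balance sheet:
  Assets:      no change
  Liabilities: Bank reserves −96B, Currency in circulation +39B, Government deposits +57B
Commercial banking system:
  Assets:      Reserves at CB −96B
  Liabilities: Checkable deposits −96B
So the change in currency in circulation is +39 billion.

+39 billion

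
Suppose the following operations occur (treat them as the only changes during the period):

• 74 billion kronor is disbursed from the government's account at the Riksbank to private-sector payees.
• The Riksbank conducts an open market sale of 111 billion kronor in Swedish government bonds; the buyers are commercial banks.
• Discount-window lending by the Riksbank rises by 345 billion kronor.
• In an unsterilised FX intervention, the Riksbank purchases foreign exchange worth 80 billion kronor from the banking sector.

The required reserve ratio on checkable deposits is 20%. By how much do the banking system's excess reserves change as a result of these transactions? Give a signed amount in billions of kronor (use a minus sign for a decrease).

Government spending 74 billion kronor: reserves +74B, deposits +74B.
OMO sale (to banks) 111 billion kronor: reserves −111B, deposits 0.
Discount-window loan 345 billion kronor: reserves +345B, deposits 0.
FX purchase 80 billion kronor: reserves +80B, deposits 0.
Totals: Δreserves = +388B, Δdeposits = +74B.
Δrequired reserves = 20% × +74B = +14.8B.
Δexcess reserves = Δreserves − Δrequired = +388B − (+14.8B) = +373.2 billion.

+373.2 billion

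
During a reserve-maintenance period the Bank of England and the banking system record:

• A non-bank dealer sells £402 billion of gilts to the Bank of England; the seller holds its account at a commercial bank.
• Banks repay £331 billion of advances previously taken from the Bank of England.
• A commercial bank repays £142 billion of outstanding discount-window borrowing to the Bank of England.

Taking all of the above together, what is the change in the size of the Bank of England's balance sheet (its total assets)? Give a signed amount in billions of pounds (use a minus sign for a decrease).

-£71 billion

Asset purchase (from non-banks) £402 billion: a Bank of England asset is acquired → +£402B.
Discount-window repayment £331 billion: a Bank of England asset is shed → −£331B.
Discount-window repayment £142 billion: a Bank of England asset is shed → −£142B.
Net: 402 − 331 − 142 = -£71 billion.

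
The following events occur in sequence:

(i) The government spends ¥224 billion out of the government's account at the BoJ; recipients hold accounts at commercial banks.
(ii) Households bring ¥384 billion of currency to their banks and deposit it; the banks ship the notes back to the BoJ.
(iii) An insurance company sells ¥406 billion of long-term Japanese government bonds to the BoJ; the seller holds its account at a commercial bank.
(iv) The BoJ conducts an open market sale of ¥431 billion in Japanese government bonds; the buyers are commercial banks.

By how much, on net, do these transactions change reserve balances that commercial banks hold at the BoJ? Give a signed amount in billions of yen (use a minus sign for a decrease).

BoJ balance sheet:
  Assets:      Securities −¥25B
  Liabilities: Bank reserves +¥583B, Currency in circulation −¥384B, Government deposits −¥224B
Commercial banking system:
  Assets:      Reserves at CB +¥583B, Securities +¥431B
  Liabilities: Checkable deposits +¥1014B
So the change in reserve balances that commercial banks hold at the BoJ is +¥583 billion.

+¥583 billion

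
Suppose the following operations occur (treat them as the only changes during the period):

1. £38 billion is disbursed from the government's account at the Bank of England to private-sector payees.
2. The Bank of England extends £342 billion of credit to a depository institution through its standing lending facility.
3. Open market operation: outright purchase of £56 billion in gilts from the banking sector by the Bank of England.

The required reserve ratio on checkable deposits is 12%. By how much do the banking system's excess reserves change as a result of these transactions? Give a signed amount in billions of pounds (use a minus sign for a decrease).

Government spending £38 billion: reserves +£38B, deposits +£38B.
Discount-window loan £342 billion: reserves +£342B, deposits 0.
OMO purchase (from banks) £56 billion: reserves +£56B, deposits 0.
Totals: Δreserves = +£436B, Δdeposits = +£38B.
Δrequired reserves = 12% × +£38B = +£4.56B.
Δexcess reserves = Δreserves − Δrequired = +£436B − (+£4.56B) = +£431.44 billion.

+£431.44 billion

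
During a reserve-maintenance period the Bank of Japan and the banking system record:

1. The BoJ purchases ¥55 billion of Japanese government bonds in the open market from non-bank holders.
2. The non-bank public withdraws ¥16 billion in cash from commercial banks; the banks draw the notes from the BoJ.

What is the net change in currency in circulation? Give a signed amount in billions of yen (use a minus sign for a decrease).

+¥16 billion

BoJ balance sheet:
  Assets:      Securities +¥55B
  Liabilities: Bank reserves +¥39B, Currency in circulation +¥16B
Commercial banking system:
  Assets:      Reserves at CB +¥39B
  Liabilities: Checkable deposits +¥39B
So the change in currency in circulation is +¥16 billion.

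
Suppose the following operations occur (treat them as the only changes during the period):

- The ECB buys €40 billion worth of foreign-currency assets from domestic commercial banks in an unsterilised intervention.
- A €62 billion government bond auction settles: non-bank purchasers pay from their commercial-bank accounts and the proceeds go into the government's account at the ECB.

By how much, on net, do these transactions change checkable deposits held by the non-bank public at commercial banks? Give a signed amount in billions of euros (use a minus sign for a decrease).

-€62 billion

FX purchase €40 billion: the counterparty is a bank, so public deposits are unchanged → 0.
Government account inflow €62 billion: non-bank counterparties' bank balances fall → −€62B.
Net: 0 − 62 = -€62 billion.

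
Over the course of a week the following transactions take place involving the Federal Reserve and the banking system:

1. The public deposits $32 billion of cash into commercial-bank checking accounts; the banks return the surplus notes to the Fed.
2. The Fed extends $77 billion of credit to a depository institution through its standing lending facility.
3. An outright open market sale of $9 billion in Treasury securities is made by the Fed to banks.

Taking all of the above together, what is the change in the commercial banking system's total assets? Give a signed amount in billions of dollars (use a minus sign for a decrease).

Currency deposit $32 billion: bank balance sheets expand → +$32B.
Discount-window loan $77 billion: bank balance sheets expand → +$77B.
OMO sale (to banks) $9 billion: just an asset swap on bank balance sheets → 0.
Net: 32 + 77 + 0 = +$109 billion.

+$109 billion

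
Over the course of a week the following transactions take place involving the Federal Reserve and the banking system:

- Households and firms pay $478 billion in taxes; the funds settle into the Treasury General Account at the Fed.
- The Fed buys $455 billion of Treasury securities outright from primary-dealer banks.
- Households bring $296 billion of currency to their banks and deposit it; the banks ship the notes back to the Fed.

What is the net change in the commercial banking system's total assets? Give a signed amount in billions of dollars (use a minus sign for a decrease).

Government account inflow $478 billion: bank balance sheets shrink → −$478B.
OMO purchase (from banks) $455 billion: just an asset swap on bank balance sheets → 0.
Currency deposit $296 billion: bank balance sheets expand → +$296B.
Net: −478 + 0 + 296 = -$182 billion.

-$182 billion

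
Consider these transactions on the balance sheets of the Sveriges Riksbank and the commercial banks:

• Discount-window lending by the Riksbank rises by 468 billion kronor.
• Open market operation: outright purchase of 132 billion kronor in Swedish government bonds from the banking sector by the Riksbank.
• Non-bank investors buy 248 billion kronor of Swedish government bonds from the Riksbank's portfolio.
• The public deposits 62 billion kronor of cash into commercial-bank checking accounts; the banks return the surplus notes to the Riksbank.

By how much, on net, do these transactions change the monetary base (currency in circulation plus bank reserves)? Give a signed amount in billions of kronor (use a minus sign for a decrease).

+352 billion

Riksbank balance sheet:
  Assets:      Securities −116B, Loans to banks +468B
  Liabilities: Bank reserves +414B, Currency in circulation −62B
Monetary base = currency + reserves: −62B + (+414B) = +352 billion.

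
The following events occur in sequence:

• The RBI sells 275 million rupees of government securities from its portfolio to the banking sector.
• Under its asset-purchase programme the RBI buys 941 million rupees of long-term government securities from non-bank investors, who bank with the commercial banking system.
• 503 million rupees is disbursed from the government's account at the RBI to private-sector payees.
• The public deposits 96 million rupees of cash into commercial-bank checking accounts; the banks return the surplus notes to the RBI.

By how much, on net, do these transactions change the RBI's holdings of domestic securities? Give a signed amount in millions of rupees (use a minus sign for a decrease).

RBI balance sheet:
  Assets:      Securities +666M
  Liabilities: Bank reserves +1265M, Currency in circulation −96M, Government deposits −503M
So the change in the RBI's holdings of domestic securities is +666 million.

+666 million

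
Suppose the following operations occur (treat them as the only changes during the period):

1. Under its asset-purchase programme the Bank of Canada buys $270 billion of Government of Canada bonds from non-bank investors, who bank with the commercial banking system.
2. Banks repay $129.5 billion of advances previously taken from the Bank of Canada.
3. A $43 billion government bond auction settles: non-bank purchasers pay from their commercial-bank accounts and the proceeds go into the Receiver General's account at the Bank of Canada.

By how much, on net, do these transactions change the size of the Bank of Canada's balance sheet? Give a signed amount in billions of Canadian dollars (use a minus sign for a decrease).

Bank of Canada balance sheet:
  Assets:      Securities +$270B, Loans to banks −$129.5B
  Liabilities: Bank reserves +$97.5B, Government deposits +$43B
Commercial banking system:
  Assets:      Reserves at CB +$97.5B
  Liabilities: Checkable deposits +$227B, Borrowings from CB −$129.5B
Change in total Bank of Canada assets = +$140.5 billion.

+$140.5 billion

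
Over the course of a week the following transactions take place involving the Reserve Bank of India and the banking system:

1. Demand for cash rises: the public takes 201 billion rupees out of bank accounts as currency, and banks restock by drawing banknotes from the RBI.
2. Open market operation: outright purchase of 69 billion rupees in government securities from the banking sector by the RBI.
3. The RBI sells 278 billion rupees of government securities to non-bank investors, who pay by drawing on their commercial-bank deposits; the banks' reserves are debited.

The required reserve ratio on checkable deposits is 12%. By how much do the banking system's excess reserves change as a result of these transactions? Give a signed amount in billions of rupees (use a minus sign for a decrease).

-352.52 billion

Currency withdrawal 201 billion rupees: reserves −201B, deposits −201B.
OMO purchase (from banks) 69 billion rupees: reserves +69B, deposits 0.
Asset sale (to non-banks) 278 billion rupees: reserves −278B, deposits −278B.
Totals: Δreserves = −410B, Δdeposits = −479B.
Δrequired reserves = 12% × −479B = −57.48B.
Δexcess reserves = Δreserves − Δrequired = −410B − (−57.48B) = -352.52 billion.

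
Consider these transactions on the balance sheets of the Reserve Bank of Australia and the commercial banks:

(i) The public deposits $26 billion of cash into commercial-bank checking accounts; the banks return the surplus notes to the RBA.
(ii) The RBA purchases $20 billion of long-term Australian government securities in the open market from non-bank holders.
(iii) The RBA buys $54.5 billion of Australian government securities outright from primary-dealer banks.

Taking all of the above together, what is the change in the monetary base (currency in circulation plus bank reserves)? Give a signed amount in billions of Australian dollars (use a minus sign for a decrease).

+$74.5 billion

RBA balance sheet:
  Assets:      Securities +$74.5B
  Liabilities: Bank reserves +$100.5B, Currency in circulation −$26B
Commercial banking system:
  Assets:      Reserves at CB +$100.5B, Securities −$54.5B
  Liabilities: Checkable deposits +$46B
Monetary base = currency + reserves: −$26B + (+$100.5B) = +$74.5 billion.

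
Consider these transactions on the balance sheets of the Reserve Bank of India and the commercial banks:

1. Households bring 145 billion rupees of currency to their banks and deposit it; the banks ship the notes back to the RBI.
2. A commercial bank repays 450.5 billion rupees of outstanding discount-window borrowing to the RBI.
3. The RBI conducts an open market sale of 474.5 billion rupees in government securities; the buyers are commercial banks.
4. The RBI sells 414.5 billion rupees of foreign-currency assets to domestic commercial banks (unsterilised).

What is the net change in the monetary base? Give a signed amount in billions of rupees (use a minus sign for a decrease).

RBI balance sheet:
  Assets:      Securities −474.5B, Loans to banks −450.5B, Foreign assets −414.5B
  Liabilities: Bank reserves −1194.5B, Currency in circulation −145B
Monetary base = currency + reserves: −145B + (−1194.5B) = -1339.5 billion.

-1339.5 billion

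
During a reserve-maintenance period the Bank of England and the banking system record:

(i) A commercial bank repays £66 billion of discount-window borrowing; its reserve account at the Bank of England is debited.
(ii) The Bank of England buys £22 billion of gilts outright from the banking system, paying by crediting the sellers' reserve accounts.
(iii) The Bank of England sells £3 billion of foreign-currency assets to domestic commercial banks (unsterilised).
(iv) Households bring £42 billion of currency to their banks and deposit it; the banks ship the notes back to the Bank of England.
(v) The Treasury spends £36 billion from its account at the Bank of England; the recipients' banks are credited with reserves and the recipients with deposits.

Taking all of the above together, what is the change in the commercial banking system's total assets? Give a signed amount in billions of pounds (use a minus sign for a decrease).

Bank of England balance sheet:
  Assets:      Securities +£22B, Loans to banks −£66B, Foreign assets −£3B
  Liabilities: Bank reserves +£31B, Currency in circulation −£42B, Government deposits −£36B
Commercial banking system:
  Assets:      Reserves at CB +£31B, Securities −£22B, Foreign assets +£3B
  Liabilities: Checkable deposits +£78B, Borrowings from CB −£66B
Change in total bank assets = +£12 billion.

+£12 billion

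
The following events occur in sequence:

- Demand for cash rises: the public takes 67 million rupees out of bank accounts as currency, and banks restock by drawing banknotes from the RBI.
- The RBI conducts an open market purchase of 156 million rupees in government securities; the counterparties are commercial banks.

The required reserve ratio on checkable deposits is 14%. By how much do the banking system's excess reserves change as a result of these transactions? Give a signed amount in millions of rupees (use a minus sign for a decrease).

+98.38 million

Currency withdrawal 67 million rupees: reserves −67M, deposits −67M.
OMO purchase (from banks) 156 million rupees: reserves +156M, deposits 0.
Totals: Δreserves = +89M, Δdeposits = −67M.
Δrequired reserves = 14% × −67M = −9.38M.
Δexcess reserves = Δreserves − Δrequired = +89M − (−9.38M) = +98.38 million.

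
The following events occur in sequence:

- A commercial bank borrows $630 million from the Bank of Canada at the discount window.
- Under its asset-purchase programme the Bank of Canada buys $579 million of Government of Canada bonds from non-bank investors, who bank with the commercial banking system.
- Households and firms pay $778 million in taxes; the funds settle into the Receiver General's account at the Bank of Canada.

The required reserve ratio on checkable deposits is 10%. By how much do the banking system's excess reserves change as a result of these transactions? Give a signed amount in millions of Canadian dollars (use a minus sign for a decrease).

Discount-window loan $630 million: reserves +$630M, deposits 0.
Asset purchase (from non-banks) $579 million: reserves +$579M, deposits +$579M.
Government account inflow $778 million: reserves −$778M, deposits −$778M.
Totals: Δreserves = +$431M, Δdeposits = −$199M.
Δrequired reserves = 10% × −$199M = −$19.9M.
Δexcess reserves = Δreserves − Δrequired = +$431M − (−$19.9M) = +$450.9 million.

+$450.9 million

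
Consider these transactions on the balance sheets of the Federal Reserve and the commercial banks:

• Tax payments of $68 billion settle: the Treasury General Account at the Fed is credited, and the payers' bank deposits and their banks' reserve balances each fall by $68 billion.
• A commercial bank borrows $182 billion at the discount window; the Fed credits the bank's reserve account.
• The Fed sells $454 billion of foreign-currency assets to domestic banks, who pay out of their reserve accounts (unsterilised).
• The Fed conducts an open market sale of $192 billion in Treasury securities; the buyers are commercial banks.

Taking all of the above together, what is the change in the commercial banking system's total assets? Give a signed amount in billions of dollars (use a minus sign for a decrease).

+$114 billion

Fed balance sheet:
  Assets:      Securities −$192B, Loans to banks +$182B, Foreign assets −$454B
  Liabilities: Bank reserves −$532B, Government deposits +$68B
Commercial banking system:
  Assets:      Reserves at CB −$532B, Securities +$192B, Foreign assets +$454B
  Liabilities: Checkable deposits −$68B, Borrowings from CB +$182B
Change in total bank assets = +$114 billion.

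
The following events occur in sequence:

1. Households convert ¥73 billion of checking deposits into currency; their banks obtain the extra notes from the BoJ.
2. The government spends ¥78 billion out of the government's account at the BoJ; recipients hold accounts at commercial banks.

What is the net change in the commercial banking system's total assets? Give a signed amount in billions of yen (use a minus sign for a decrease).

Currency withdrawal ¥73 billion: bank balance sheets shrink → −¥73B.
Government spending ¥78 billion: bank balance sheets expand → +¥78B.
Net: −73 + 78 = +¥5 billion.

+¥5 billion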